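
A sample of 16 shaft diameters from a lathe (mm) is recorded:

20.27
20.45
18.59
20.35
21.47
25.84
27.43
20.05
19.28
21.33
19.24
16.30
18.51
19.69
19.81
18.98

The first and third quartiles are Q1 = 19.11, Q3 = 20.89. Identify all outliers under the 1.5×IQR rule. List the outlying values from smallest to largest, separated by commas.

16.30, 25.84, 27.43

IQR = Q3 − Q1 = 20.89 − 19.11 = 1.78.
Lower fence = Q1 − 1.5·IQR = 19.11 − 2.67 = 16.44.
Upper fence = Q3 + 1.5·IQR = 20.89 + 2.67 = 23.56.
16.30 < 16.44 → outlier.
25.84 > 23.56 → outlier.
27.43 > 23.56 → outlier.
All remaining values lie within [16.44, 23.56].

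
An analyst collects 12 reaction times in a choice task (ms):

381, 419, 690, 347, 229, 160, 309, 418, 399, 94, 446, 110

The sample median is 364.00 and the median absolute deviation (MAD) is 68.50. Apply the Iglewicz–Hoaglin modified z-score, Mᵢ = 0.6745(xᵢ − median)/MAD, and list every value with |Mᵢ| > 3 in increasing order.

690

|Mᵢ| > 3 ⇔ |xᵢ − 364.00| > 3·68.50/0.6745 = 304.67.
So outliers lie outside [59.33, 668.67].
690: M = 3.21 → outlier.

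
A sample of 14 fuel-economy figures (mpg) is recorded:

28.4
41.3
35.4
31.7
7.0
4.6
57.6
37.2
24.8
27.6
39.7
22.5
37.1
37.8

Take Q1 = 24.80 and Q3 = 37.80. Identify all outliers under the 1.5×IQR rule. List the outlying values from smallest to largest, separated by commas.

IQR = Q3 − Q1 = 37.80 − 24.80 = 13.00.
Lower fence = Q1 − 1.5·IQR = 24.80 − 19.50 = 5.30.
Upper fence = Q3 + 1.5·IQR = 37.80 + 19.50 = 57.30.
4.6 < 5.30 → outlier.
57.6 > 57.30 → outlier.
All remaining values lie within [5.30, 57.30].

4.6, 57.6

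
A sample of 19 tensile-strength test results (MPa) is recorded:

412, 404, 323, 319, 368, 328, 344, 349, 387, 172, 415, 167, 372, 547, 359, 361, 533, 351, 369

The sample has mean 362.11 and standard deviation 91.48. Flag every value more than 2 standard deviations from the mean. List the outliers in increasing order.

167, 172, 547

Cutoffs at x̄ ± 2s: 362.11 ± 2·91.48 = [179.15, 545.07].
167: z = -2.13, |z| > 2 → outlier.
172: z = -2.08, |z| > 2 → outlier.
547: z = 2.02, |z| > 2 → outlier.
Every other value lies within [179.15, 545.07].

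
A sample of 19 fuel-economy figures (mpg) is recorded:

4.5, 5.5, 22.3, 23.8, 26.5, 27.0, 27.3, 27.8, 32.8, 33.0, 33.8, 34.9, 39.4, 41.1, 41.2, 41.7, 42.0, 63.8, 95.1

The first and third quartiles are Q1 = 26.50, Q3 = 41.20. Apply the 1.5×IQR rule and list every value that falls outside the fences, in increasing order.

63.8, 95.1

IQR = Q3 − Q1 = 41.20 − 26.50 = 14.70.
Lower fence = Q1 − 1.5·IQR = 26.50 − 22.05 = 4.45.
Upper fence = Q3 + 1.5·IQR = 41.20 + 22.05 = 63.25.
63.8 > 63.25 → outlier.
95.1 > 63.25 → outlier.
All remaining values lie within [4.45, 63.25].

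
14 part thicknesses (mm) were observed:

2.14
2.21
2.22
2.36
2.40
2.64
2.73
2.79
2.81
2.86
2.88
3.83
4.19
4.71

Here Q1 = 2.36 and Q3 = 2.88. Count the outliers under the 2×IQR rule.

2

IQR = 0.52; fences at 2.36 − 1.04 = 1.32 and 2.88 + 1.04 = 3.92.
Outside the cutoffs: 4.19, 4.71.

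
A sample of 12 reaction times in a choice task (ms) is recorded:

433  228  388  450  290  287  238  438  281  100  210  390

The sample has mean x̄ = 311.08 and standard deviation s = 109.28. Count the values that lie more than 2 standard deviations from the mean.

0

Cutoffs: x̄ ± 2s = [92.52, 529.64].
Every value lies within the cutoffs.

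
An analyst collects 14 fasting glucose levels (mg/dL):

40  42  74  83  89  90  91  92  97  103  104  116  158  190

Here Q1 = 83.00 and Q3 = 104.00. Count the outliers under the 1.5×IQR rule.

4

IQR = 21.00; fences at 83.00 − 31.50 = 51.50 and 104.00 + 31.50 = 135.50.
Outside the cutoffs: 40, 42, 158, 190.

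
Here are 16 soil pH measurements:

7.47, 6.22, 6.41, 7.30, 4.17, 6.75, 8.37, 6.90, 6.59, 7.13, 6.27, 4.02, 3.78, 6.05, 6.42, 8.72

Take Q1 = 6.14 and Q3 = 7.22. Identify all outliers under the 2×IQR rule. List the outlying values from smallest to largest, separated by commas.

3.78

IQR = Q3 − Q1 = 7.22 − 6.14 = 1.08.
Lower fence = Q1 − 2·IQR = 6.14 − 2.16 = 3.98.
Upper fence = Q3 + 2·IQR = 7.22 + 2.16 = 9.38.
3.78 < 3.98 → outlier.
All remaining values lie within [3.98, 9.38].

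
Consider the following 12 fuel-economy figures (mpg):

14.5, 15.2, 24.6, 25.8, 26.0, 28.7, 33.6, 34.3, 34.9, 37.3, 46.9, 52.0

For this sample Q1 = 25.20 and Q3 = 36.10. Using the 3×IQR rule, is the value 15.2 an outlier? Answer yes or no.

IQR = Q3 − Q1 = 36.10 − 25.20 = 10.90.
Lower fence = Q1 − 3·IQR = 25.20 − 32.70 = -7.50.
Upper fence = Q3 + 3·IQR = 36.10 + 32.70 = 68.80.
15.2 lies within [-7.50, 68.80].

no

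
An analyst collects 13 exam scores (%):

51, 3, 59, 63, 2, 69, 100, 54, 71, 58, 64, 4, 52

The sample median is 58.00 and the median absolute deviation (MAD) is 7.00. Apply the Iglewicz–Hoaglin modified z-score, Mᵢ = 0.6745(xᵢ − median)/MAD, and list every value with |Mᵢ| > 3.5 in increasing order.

2, 3, 4, 100

|Mᵢ| > 3.5 ⇔ |xᵢ − 58.00| > 3.5·7.00/0.6745 = 36.32.
So outliers lie outside [21.68, 94.32].
2: M = -5.40 → outlier.
3: M = -5.30 → outlier.
4: M = -5.20 → outlier.
100: M = 4.05 → outlier.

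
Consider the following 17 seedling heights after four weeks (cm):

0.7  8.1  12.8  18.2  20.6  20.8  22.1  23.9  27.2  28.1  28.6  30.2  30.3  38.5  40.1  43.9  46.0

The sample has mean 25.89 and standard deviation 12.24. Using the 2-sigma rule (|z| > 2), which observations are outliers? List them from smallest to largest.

0.7

Cutoffs at x̄ ± 2s: 25.89 ± 2·12.24 = [1.41, 50.37].
0.7: z = -2.06, |z| > 2 → outlier.
Every other value lies within [1.41, 50.37].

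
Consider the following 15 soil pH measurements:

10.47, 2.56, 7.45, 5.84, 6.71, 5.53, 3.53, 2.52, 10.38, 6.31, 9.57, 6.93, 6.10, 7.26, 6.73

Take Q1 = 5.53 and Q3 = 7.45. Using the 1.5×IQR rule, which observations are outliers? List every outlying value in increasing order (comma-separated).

2.52, 2.56, 10.38, 10.47

IQR = Q3 − Q1 = 7.45 − 5.53 = 1.92.
Lower fence = Q1 − 1.5·IQR = 5.53 − 2.88 = 2.65.
Upper fence = Q3 + 1.5·IQR = 7.45 + 2.88 = 10.33.
2.52 < 2.65 → outlier.
2.56 < 2.65 → outlier.
10.38 > 10.33 → outlier.
10.47 > 10.33 → outlier.
All remaining values lie within [2.65, 10.33].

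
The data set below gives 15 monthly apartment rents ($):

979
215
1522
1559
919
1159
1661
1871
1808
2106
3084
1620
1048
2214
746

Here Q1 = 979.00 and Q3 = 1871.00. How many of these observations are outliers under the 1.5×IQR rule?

0

IQR = 892.00; fences at 979.00 − 1338.00 = -359.00 and 1871.00 + 1338.00 = 3209.00.
Every value lies within the cutoffs.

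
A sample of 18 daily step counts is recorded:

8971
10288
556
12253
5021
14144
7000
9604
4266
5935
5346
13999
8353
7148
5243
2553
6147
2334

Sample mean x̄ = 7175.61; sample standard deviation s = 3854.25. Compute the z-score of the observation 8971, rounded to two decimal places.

z = (8971 − 7175.61) / 3854.25 = 0.47.

0.47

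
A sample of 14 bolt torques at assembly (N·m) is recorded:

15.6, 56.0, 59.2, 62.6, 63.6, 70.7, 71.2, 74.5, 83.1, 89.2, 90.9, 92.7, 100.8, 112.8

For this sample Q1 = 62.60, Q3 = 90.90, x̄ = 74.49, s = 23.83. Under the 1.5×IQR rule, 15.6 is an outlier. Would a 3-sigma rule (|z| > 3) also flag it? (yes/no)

no

z = (15.6 − 74.49) / 23.83 = -2.47.
|z| = 2.47 ≤ 3.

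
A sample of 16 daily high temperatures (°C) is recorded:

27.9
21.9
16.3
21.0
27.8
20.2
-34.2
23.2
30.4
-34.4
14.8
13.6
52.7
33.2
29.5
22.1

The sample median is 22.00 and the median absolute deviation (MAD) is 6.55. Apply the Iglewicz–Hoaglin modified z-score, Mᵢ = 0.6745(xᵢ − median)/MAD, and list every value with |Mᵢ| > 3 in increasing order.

-34.4, -34.2, 52.7

|Mᵢ| > 3 ⇔ |xᵢ − 22.00| > 3·6.55/0.6745 = 29.13.
So outliers lie outside [-7.13, 51.13].
-34.4: M = -5.81 → outlier.
-34.2: M = -5.79 → outlier.
52.7: M = 3.16 → outlier.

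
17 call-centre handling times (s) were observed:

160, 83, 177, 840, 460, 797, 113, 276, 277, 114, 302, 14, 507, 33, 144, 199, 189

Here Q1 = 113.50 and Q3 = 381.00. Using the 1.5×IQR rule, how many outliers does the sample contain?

2

IQR = 267.50; fences at 113.50 − 401.25 = -287.75 and 381.00 + 401.25 = 782.25.
Outside the cutoffs: 797, 840.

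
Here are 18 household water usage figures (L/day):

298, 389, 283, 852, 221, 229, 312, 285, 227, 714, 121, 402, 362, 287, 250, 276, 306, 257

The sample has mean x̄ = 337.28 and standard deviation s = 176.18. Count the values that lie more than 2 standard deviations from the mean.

Cutoffs: x̄ ± 2s = [-15.08, 689.64].
Outside the cutoffs: 714, 852.

2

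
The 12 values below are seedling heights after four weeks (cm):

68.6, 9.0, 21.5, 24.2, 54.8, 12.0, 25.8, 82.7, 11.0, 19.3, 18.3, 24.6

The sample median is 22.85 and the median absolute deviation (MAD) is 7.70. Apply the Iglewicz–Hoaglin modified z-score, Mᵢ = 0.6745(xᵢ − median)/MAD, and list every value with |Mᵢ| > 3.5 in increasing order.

|Mᵢ| > 3.5 ⇔ |xᵢ − 22.85| > 3.5·7.70/0.6745 = 39.96.
So outliers lie outside [-17.11, 62.81].
68.6: M = 4.01 → outlier.
82.7: M = 5.24 → outlier.

68.6, 82.7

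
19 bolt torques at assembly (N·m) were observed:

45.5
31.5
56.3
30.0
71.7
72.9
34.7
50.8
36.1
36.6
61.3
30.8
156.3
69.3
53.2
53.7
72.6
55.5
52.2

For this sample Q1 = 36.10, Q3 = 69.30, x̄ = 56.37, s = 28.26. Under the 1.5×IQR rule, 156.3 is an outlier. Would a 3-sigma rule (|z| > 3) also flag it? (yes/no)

z = (156.3 − 56.37) / 28.26 = 3.54.
|z| = 3.54 > 3.

yes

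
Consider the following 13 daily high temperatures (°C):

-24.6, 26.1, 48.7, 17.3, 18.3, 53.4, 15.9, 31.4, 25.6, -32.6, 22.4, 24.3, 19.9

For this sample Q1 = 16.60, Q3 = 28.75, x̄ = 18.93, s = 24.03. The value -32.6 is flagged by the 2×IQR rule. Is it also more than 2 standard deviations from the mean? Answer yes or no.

z = (-32.6 − 18.93) / 24.03 = -2.14.
|z| = 2.14 > 2.

yes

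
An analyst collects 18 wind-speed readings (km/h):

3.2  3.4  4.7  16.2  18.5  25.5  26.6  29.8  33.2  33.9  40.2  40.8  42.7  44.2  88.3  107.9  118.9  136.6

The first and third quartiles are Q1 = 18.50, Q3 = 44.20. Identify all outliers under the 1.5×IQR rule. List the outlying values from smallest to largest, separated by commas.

IQR = Q3 − Q1 = 44.20 − 18.50 = 25.70.
Lower fence = Q1 − 1.5·IQR = 18.50 − 38.55 = -20.05.
Upper fence = Q3 + 1.5·IQR = 44.20 + 38.55 = 82.75.
88.3 > 82.75 → outlier.
107.9 > 82.75 → outlier.
118.9 > 82.75 → outlier.
136.6 > 82.75 → outlier.
All remaining values lie within [-20.05, 82.75].

88.3, 107.9, 118.9, 136.6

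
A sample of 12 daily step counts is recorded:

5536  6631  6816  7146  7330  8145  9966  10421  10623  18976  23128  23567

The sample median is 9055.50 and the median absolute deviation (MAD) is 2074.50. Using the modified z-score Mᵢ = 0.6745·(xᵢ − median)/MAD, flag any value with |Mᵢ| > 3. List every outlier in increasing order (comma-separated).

18976, 23128, 23567

|Mᵢ| > 3 ⇔ |xᵢ − 9055.50| > 3·2074.50/0.6745 = 9226.83.
So outliers lie outside [-171.33, 18282.33].
18976: M = 3.23 → outlier.
23128: M = 4.58 → outlier.
23567: M = 4.72 → outlier.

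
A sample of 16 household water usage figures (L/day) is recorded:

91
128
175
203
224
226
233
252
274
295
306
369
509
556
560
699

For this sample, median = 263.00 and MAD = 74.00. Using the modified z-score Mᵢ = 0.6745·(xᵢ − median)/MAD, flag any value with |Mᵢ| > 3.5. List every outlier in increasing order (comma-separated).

|Mᵢ| > 3.5 ⇔ |xᵢ − 263.00| > 3.5·74.00/0.6745 = 383.99.
So outliers lie outside [-120.99, 646.99].
699: M = 3.97 → outlier.

699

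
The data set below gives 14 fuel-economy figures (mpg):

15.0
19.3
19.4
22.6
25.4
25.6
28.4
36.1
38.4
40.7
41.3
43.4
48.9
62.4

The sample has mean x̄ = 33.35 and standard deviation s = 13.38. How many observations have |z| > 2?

Cutoffs: x̄ ± 2s = [6.59, 60.11].
Outside the cutoffs: 62.4.

1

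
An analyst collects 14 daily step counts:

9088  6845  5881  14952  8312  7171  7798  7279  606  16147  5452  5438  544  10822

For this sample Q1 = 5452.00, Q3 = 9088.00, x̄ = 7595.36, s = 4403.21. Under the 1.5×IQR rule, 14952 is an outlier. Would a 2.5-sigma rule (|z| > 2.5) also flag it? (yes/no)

z = (14952 − 7595.36) / 4403.21 = 1.67.
|z| = 1.67 ≤ 2.5.

no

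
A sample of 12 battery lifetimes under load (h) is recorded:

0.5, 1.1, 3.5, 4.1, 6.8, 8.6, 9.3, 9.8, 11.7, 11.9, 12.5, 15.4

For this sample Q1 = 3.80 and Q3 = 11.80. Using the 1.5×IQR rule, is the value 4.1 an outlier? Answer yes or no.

IQR = Q3 − Q1 = 11.80 − 3.80 = 8.00.
Lower fence = Q1 − 1.5·IQR = 3.80 − 12.00 = -8.20.
Upper fence = Q3 + 1.5·IQR = 11.80 + 12.00 = 23.80.
4.1 lies within [-8.20, 23.80].

no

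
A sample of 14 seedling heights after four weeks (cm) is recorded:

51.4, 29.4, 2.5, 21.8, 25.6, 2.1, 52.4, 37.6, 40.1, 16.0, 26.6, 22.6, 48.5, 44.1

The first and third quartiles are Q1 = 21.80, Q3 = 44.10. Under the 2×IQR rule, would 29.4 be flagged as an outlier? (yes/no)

no

IQR = Q3 − Q1 = 44.10 − 21.80 = 22.30.
Lower fence = Q1 − 2·IQR = 21.80 − 44.60 = -22.80.
Upper fence = Q3 + 2·IQR = 44.10 + 44.60 = 88.70.
29.4 lies within [-22.80, 88.70].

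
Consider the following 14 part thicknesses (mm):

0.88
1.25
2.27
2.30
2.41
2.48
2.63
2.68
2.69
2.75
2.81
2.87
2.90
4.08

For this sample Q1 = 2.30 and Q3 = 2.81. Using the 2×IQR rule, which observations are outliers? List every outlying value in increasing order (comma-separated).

IQR = Q3 − Q1 = 2.81 − 2.30 = 0.51.
Lower fence = Q1 − 2·IQR = 2.30 − 1.02 = 1.28.
Upper fence = Q3 + 2·IQR = 2.81 + 1.02 = 3.83.
0.88 < 1.28 → outlier.
1.25 < 1.28 → outlier.
4.08 > 3.83 → outlier.
All remaining values lie within [1.28, 3.83].

0.88, 1.25, 4.08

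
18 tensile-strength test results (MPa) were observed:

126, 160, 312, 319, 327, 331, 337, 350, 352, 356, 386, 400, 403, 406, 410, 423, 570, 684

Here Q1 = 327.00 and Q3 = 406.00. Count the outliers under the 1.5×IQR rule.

4

IQR = 79.00; fences at 327.00 − 118.50 = 208.50 and 406.00 + 118.50 = 524.50.
Outside the cutoffs: 126, 160, 570, 684.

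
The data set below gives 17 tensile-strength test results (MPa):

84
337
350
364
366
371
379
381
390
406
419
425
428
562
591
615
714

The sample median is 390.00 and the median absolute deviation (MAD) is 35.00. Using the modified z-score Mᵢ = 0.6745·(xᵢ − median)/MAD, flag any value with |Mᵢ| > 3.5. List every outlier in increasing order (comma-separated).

|Mᵢ| > 3.5 ⇔ |xᵢ − 390.00| > 3.5·35.00/0.6745 = 181.62.
So outliers lie outside [208.38, 571.62].
84: M = -5.90 → outlier.
591: M = 3.87 → outlier.
615: M = 4.34 → outlier.
714: M = 6.24 → outlier.

84, 591, 615, 714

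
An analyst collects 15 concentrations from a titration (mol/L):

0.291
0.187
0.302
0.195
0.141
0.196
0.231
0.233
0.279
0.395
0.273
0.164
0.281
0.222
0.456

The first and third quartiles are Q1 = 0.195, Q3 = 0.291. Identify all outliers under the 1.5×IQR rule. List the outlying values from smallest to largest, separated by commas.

IQR = Q3 − Q1 = 0.291 − 0.195 = 0.096.
Lower fence = Q1 − 1.5·IQR = 0.195 − 0.144 = 0.051.
Upper fence = Q3 + 1.5·IQR = 0.291 + 0.144 = 0.435.
0.456 > 0.435 → outlier.
All remaining values lie within [0.051, 0.435].

0.456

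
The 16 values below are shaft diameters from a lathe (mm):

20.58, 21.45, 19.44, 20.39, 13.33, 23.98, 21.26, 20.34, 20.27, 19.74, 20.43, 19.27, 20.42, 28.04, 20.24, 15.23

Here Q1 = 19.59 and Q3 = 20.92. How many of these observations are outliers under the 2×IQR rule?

4

IQR = 1.33; fences at 19.59 − 2.66 = 16.93 and 20.92 + 2.66 = 23.58.
Outside the cutoffs: 13.33, 15.23, 23.98, 28.04.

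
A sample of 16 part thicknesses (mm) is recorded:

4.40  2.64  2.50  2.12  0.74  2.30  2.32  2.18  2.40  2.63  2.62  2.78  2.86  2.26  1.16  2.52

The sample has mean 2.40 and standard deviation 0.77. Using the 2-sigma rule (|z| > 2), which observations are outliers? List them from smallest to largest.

0.74, 4.40

Cutoffs at x̄ ± 2s: 2.40 ± 2·0.77 = [0.86, 3.94].
0.74: z = -2.16, |z| > 2 → outlier.
4.40: z = 2.60, |z| > 2 → outlier.
Every other value lies within [0.86, 3.94].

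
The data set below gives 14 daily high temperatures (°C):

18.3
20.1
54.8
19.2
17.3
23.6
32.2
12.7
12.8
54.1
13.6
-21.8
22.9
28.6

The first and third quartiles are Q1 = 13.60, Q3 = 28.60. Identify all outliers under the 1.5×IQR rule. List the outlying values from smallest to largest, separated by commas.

-21.8, 54.1, 54.8

IQR = Q3 − Q1 = 28.60 − 13.60 = 15.00.
Lower fence = Q1 − 1.5·IQR = 13.60 − 22.50 = -8.90.
Upper fence = Q3 + 1.5·IQR = 28.60 + 22.50 = 51.10.
-21.8 < -8.90 → outlier.
54.1 > 51.10 → outlier.
54.8 > 51.10 → outlier.
All remaining values lie within [-8.90, 51.10].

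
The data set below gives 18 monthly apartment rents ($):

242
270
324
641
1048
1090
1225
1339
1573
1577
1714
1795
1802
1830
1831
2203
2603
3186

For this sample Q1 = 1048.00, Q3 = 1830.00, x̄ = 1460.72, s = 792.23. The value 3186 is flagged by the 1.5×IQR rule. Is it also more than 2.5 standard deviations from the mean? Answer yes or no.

z = (3186 − 1460.72) / 792.23 = 2.18.
|z| = 2.18 ≤ 2.5.

no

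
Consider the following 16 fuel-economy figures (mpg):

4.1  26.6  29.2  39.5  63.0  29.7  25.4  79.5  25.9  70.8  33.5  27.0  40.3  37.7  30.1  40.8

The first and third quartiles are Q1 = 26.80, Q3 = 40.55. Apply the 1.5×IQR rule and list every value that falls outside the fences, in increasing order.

4.1, 63.0, 70.8, 79.5

IQR = Q3 − Q1 = 40.55 − 26.80 = 13.75.
Lower fence = Q1 − 1.5·IQR = 26.80 − 20.625 = 6.175.
Upper fence = Q3 + 1.5·IQR = 40.55 + 20.625 = 61.175.
4.1 < 6.175 → outlier.
63.0 > 61.175 → outlier.
70.8 > 61.175 → outlier.
79.5 > 61.175 → outlier.
All remaining values lie within [6.175, 61.175].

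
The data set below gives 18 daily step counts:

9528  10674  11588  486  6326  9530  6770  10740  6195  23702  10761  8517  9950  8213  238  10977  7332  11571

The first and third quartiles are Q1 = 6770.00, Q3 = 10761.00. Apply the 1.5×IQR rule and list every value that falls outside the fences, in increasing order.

IQR = Q3 − Q1 = 10761.00 − 6770.00 = 3991.00.
Lower fence = Q1 − 1.5·IQR = 6770.00 − 5986.50 = 783.50.
Upper fence = Q3 + 1.5·IQR = 10761.00 + 5986.50 = 16747.50.
238 < 783.50 → outlier.
486 < 783.50 → outlier.
23702 > 16747.50 → outlier.
All remaining values lie within [783.50, 16747.50].

238, 486, 23702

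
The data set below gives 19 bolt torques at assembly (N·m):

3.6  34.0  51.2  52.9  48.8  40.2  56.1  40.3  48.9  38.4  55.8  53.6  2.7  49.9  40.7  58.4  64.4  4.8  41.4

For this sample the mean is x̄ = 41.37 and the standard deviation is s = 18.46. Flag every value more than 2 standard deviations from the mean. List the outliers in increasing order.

Cutoffs at x̄ ± 2s: 41.37 ± 2·18.46 = [4.45, 78.29].
2.7: z = -2.09, |z| > 2 → outlier.
3.6: z = -2.05, |z| > 2 → outlier.
Every other value lies within [4.45, 78.29].

2.7, 3.6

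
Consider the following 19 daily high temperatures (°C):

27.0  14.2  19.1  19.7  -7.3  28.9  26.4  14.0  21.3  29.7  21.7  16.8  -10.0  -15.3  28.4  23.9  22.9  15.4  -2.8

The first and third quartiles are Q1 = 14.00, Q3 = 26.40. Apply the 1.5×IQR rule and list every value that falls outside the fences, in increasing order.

IQR = Q3 − Q1 = 26.40 − 14.00 = 12.40.
Lower fence = Q1 − 1.5·IQR = 14.00 − 18.60 = -4.60.
Upper fence = Q3 + 1.5·IQR = 26.40 + 18.60 = 45.00.
-15.3 < -4.60 → outlier.
-10.0 < -4.60 → outlier.
-7.3 < -4.60 → outlier.
All remaining values lie within [-4.60, 45.00].

-15.3, -10.0, -7.3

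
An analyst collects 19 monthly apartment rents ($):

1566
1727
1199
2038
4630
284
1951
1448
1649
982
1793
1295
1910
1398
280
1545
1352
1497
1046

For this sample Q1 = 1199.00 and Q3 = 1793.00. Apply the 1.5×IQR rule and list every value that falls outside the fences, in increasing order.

280, 284, 4630

IQR = Q3 − Q1 = 1793.00 − 1199.00 = 594.00.
Lower fence = Q1 − 1.5·IQR = 1199.00 − 891.00 = 308.00.
Upper fence = Q3 + 1.5·IQR = 1793.00 + 891.00 = 2684.00.
280 < 308.00 → outlier.
284 < 308.00 → outlier.
4630 > 2684.00 → outlier.
All remaining values lie within [308.00, 2684.00].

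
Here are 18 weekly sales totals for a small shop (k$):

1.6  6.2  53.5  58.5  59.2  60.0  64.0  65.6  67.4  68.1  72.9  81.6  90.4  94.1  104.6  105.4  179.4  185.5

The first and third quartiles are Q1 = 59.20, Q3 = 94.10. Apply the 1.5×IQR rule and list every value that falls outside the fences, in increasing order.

IQR = Q3 − Q1 = 94.10 − 59.20 = 34.90.
Lower fence = Q1 − 1.5·IQR = 59.20 − 52.35 = 6.85.
Upper fence = Q3 + 1.5·IQR = 94.10 + 52.35 = 146.45.
1.6 < 6.85 → outlier.
6.2 < 6.85 → outlier.
179.4 > 146.45 → outlier.
185.5 > 146.45 → outlier.
All remaining values lie within [6.85, 146.45].

1.6, 6.2, 179.4, 185.5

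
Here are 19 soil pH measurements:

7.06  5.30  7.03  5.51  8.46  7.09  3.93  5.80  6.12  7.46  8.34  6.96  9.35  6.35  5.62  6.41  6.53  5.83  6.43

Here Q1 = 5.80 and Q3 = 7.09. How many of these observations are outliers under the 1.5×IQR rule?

1

IQR = 1.29; fences at 5.80 − 1.935 = 3.865 and 7.09 + 1.935 = 9.025.
Outside the cutoffs: 9.35.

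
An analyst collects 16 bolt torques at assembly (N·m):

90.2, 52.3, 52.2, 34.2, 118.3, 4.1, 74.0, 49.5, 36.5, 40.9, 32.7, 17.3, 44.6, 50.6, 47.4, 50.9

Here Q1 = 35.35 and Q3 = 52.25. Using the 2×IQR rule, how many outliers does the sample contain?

2

IQR = 16.90; fences at 35.35 − 33.80 = 1.55 and 52.25 + 33.80 = 86.05.
Outside the cutoffs: 90.2, 118.3.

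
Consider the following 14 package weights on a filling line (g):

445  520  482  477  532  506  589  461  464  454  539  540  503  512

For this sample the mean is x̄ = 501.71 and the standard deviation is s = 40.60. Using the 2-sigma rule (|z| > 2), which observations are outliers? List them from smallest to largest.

Cutoffs at x̄ ± 2s: 501.71 ± 2·40.60 = [420.51, 582.91].
589: z = 2.15, |z| > 2 → outlier.
Every other value lies within [420.51, 582.91].

589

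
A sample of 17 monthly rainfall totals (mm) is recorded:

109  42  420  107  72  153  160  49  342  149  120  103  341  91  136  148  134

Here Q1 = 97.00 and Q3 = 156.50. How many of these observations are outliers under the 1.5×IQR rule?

IQR = 59.50; fences at 97.00 − 89.25 = 7.75 and 156.50 + 89.25 = 245.75.
Outside the cutoffs: 341, 342, 420.

3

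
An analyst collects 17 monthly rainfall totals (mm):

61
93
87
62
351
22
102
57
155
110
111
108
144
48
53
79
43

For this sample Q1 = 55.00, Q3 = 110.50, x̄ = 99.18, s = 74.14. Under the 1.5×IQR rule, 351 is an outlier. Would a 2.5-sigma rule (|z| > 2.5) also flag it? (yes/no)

yes

z = (351 − 99.18) / 74.14 = 3.40.
|z| = 3.40 > 2.5.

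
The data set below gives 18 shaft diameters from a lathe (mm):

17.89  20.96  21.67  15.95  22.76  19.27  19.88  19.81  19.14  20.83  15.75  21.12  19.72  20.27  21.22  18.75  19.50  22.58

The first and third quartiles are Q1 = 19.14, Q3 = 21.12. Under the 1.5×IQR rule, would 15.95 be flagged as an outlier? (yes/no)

IQR = Q3 − Q1 = 21.12 − 19.14 = 1.98.
Lower fence = Q1 − 1.5·IQR = 19.14 − 2.97 = 16.17.
Upper fence = Q3 + 1.5·IQR = 21.12 + 2.97 = 24.09.
15.95 lies below the lower fence.

yes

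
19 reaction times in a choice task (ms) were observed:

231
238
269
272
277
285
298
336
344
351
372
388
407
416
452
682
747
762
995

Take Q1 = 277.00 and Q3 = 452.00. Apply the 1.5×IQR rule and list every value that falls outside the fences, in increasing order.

IQR = Q3 − Q1 = 452.00 − 277.00 = 175.00.
Lower fence = Q1 − 1.5·IQR = 277.00 − 262.50 = 14.50.
Upper fence = Q3 + 1.5·IQR = 452.00 + 262.50 = 714.50.
747 > 714.50 → outlier.
762 > 714.50 → outlier.
995 > 714.50 → outlier.
All remaining values lie within [14.50, 714.50].

747, 762, 995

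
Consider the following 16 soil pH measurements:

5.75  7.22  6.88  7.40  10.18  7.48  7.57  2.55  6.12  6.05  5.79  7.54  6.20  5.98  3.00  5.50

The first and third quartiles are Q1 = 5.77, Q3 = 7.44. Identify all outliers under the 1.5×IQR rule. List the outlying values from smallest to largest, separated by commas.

2.55, 3.00, 10.18

IQR = Q3 − Q1 = 7.44 − 5.77 = 1.67.
Lower fence = Q1 − 1.5·IQR = 5.77 − 2.505 = 3.265.
Upper fence = Q3 + 1.5·IQR = 7.44 + 2.505 = 9.945.
2.55 < 3.265 → outlier.
3.00 < 3.265 → outlier.
10.18 > 9.945 → outlier.
All remaining values lie within [3.265, 9.945].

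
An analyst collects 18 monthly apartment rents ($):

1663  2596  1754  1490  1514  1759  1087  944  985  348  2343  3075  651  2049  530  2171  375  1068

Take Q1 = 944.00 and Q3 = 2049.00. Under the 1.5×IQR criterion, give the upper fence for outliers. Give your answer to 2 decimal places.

3706.50

IQR = Q3 − Q1 = 2049.00 − 944.00 = 1105.00.
Lower fence = Q1 − 1.5·IQR = 944.00 − 1657.50 = -713.50.
Upper fence = Q3 + 1.5·IQR = 2049.00 + 1657.50 = 3706.50.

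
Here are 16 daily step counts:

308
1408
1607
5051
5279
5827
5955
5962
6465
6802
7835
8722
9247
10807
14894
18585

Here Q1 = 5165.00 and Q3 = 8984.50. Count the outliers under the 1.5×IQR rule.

2

IQR = 3819.50; fences at 5165.00 − 5729.25 = -564.25 and 8984.50 + 5729.25 = 14713.75.
Outside the cutoffs: 14894, 18585.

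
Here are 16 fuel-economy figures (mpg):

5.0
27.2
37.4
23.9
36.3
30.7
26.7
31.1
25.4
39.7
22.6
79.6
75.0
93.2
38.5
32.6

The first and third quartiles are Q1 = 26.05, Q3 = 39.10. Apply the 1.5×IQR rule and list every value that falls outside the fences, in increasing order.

5.0, 75.0, 79.6, 93.2

IQR = Q3 − Q1 = 39.10 − 26.05 = 13.05.
Lower fence = Q1 − 1.5·IQR = 26.05 − 19.575 = 6.475.
Upper fence = Q3 + 1.5·IQR = 39.10 + 19.575 = 58.675.
5.0 < 6.475 → outlier.
75.0 > 58.675 → outlier.
79.6 > 58.675 → outlier.
93.2 > 58.675 → outlier.
All remaining values lie within [6.475, 58.675].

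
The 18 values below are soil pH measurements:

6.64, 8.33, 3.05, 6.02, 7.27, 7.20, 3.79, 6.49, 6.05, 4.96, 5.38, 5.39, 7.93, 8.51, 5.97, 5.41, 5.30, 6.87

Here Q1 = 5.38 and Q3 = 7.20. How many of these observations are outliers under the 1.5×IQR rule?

IQR = 1.82; fences at 5.38 − 2.73 = 2.65 and 7.20 + 2.73 = 9.93.
Every value lies within the cutoffs.

0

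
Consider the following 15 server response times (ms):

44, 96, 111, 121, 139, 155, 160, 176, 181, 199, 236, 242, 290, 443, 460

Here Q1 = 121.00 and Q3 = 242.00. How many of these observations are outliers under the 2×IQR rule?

0

IQR = 121.00; fences at 121.00 − 242.00 = -121.00 and 242.00 + 242.00 = 484.00.
Every value lies within the cutoffs.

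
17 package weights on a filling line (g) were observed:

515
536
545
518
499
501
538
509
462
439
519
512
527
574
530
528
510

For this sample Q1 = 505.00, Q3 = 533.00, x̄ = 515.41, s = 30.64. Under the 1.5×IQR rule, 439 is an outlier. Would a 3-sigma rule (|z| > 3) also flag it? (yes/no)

z = (439 − 515.41) / 30.64 = -2.49.
|z| = 2.49 ≤ 3.

no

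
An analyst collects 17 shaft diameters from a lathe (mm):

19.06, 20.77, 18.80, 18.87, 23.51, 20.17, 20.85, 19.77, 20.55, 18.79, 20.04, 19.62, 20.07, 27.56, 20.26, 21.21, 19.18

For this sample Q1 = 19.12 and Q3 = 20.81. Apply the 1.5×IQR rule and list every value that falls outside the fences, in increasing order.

IQR = Q3 − Q1 = 20.81 − 19.12 = 1.69.
Lower fence = Q1 − 1.5·IQR = 19.12 − 2.535 = 16.585.
Upper fence = Q3 + 1.5·IQR = 20.81 + 2.535 = 23.345.
23.51 > 23.345 → outlier.
27.56 > 23.345 → outlier.
All remaining values lie within [16.585, 23.345].

23.51, 27.56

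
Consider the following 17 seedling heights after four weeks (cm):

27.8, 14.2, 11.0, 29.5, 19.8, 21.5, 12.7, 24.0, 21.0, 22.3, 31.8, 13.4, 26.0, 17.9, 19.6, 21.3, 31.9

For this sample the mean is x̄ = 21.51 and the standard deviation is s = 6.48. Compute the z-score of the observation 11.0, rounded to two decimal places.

-1.62

z = (11.0 − 21.51) / 6.48 = -1.62.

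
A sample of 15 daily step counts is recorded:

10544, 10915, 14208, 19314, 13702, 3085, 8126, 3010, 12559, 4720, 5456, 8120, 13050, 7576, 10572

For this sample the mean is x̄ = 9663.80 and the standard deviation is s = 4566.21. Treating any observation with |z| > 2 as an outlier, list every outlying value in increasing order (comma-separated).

19314

Cutoffs at x̄ ± 2s: 9663.80 ± 2·4566.21 = [531.38, 18796.22].
19314: z = 2.11, |z| > 2 → outlier.
Every other value lies within [531.38, 18796.22].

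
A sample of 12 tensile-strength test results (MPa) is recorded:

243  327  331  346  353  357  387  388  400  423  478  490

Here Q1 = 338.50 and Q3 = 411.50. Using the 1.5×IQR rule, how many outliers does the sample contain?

0

IQR = 73.00; fences at 338.50 − 109.50 = 229.00 and 411.50 + 109.50 = 521.00.
Every value lies within the cutoffs.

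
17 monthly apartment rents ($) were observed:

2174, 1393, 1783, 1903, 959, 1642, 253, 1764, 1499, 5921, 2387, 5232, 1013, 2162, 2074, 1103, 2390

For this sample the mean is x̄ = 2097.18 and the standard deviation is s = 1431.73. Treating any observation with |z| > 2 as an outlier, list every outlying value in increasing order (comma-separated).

5232, 5921

Cutoffs at x̄ ± 2s: 2097.18 ± 2·1431.73 = [-766.28, 4960.64].
5232: z = 2.19, |z| > 2 → outlier.
5921: z = 2.67, |z| > 2 → outlier.
Every other value lies within [-766.28, 4960.64].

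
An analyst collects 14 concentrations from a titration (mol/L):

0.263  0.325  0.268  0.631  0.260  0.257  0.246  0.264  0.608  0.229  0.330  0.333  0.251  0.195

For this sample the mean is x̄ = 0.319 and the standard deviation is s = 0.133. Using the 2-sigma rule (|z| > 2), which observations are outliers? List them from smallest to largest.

0.608, 0.631

Cutoffs at x̄ ± 2s: 0.319 ± 2·0.133 = [0.053, 0.585].
0.608: z = 2.17, |z| > 2 → outlier.
0.631: z = 2.35, |z| > 2 → outlier.
Every other value lies within [0.053, 0.585].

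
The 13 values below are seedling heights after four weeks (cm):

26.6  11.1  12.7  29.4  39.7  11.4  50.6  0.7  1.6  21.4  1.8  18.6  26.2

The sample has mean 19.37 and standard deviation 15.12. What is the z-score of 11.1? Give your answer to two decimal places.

-0.55

z = (11.1 − 19.37) / 15.12 = -0.55.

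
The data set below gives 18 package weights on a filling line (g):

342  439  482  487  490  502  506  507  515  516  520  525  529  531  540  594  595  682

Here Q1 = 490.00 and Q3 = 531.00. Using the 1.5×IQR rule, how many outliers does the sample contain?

IQR = 41.00; fences at 490.00 − 61.50 = 428.50 and 531.00 + 61.50 = 592.50.
Outside the cutoffs: 342, 594, 595, 682.

4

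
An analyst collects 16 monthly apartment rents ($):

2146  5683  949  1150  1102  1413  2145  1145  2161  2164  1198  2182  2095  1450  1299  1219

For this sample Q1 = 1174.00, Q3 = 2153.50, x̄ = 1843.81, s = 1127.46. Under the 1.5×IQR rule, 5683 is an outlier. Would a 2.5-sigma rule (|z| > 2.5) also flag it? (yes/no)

yes

z = (5683 − 1843.81) / 1127.46 = 3.41.
|z| = 3.41 > 2.5.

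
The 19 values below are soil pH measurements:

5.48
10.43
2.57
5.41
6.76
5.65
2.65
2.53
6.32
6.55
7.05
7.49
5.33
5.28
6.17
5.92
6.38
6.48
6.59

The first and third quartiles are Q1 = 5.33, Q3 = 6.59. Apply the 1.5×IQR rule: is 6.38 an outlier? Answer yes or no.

IQR = Q3 − Q1 = 6.59 − 5.33 = 1.26.
Lower fence = Q1 − 1.5·IQR = 5.33 − 1.89 = 3.44.
Upper fence = Q3 + 1.5·IQR = 6.59 + 1.89 = 8.48.
6.38 lies within [3.44, 8.48].

no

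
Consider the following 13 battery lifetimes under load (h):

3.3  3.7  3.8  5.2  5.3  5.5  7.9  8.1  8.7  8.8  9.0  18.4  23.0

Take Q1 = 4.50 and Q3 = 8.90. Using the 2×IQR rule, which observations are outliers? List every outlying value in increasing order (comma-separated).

18.4, 23.0

IQR = Q3 − Q1 = 8.90 − 4.50 = 4.40.
Lower fence = Q1 − 2·IQR = 4.50 − 8.80 = -4.30.
Upper fence = Q3 + 2·IQR = 8.90 + 8.80 = 17.70.
18.4 > 17.70 → outlier.
23.0 > 17.70 → outlier.
All remaining values lie within [-4.30, 17.70].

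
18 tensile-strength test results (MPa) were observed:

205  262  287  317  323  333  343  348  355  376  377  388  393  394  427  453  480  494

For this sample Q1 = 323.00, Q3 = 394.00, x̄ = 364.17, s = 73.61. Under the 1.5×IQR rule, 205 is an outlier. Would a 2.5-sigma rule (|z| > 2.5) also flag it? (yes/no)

no

z = (205 − 364.17) / 73.61 = -2.16.
|z| = 2.16 ≤ 2.5.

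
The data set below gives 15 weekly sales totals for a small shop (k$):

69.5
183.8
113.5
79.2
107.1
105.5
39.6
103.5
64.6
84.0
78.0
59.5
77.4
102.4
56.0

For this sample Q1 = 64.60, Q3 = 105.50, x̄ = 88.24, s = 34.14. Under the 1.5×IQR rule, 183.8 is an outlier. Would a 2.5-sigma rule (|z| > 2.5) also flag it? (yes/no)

z = (183.8 − 88.24) / 34.14 = 2.80.
|z| = 2.80 > 2.5.

yes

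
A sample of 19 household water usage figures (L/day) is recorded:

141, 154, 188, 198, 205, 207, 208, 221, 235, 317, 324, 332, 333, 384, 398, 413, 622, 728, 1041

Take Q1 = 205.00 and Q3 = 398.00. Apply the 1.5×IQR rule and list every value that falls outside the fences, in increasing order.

IQR = Q3 − Q1 = 398.00 − 205.00 = 193.00.
Lower fence = Q1 − 1.5·IQR = 205.00 − 289.50 = -84.50.
Upper fence = Q3 + 1.5·IQR = 398.00 + 289.50 = 687.50.
728 > 687.50 → outlier.
1041 > 687.50 → outlier.
All remaining values lie within [-84.50, 687.50].

728, 1041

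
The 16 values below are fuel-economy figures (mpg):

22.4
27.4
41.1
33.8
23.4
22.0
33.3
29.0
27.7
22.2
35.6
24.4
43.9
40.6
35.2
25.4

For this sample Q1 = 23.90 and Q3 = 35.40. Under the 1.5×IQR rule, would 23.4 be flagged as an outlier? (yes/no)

IQR = Q3 − Q1 = 35.40 − 23.90 = 11.50.
Lower fence = Q1 − 1.5·IQR = 23.90 − 17.25 = 6.65.
Upper fence = Q3 + 1.5·IQR = 35.40 + 17.25 = 52.65.
23.4 lies within [6.65, 52.65].

no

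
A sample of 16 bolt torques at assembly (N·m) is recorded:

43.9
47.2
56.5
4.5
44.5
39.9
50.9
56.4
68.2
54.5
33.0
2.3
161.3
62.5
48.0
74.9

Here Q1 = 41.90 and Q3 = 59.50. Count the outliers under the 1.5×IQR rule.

3

IQR = 17.60; fences at 41.90 − 26.40 = 15.50 and 59.50 + 26.40 = 85.90.
Outside the cutoffs: 2.3, 4.5, 161.3.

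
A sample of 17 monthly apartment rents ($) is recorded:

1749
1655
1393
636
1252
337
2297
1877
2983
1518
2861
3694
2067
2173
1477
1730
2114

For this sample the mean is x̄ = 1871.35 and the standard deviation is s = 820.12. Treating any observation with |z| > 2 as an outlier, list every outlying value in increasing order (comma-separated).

Cutoffs at x̄ ± 2s: 1871.35 ± 2·820.12 = [231.11, 3511.59].
3694: z = 2.22, |z| > 2 → outlier.
Every other value lies within [231.11, 3511.59].

3694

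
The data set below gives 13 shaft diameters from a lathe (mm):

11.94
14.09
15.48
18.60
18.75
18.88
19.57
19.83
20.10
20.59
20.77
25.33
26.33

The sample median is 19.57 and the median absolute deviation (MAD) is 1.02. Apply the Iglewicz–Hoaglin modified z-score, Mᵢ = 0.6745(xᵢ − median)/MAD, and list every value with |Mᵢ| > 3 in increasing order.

|Mᵢ| > 3 ⇔ |xᵢ − 19.57| > 3·1.02/0.6745 = 4.54.
So outliers lie outside [15.03, 24.11].
11.94: M = -5.05 → outlier.
14.09: M = -3.62 → outlier.
25.33: M = 3.81 → outlier.
26.33: M = 4.47 → outlier.

11.94, 14.09, 25.33, 26.33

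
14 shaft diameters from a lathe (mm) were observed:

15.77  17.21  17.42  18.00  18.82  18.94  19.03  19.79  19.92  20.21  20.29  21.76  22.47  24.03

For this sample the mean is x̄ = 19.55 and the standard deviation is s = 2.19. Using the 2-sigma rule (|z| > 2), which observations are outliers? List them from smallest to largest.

24.03

Cutoffs at x̄ ± 2s: 19.55 ± 2·2.19 = [15.17, 23.93].
24.03: z = 2.05, |z| > 2 → outlier.
Every other value lies within [15.17, 23.93].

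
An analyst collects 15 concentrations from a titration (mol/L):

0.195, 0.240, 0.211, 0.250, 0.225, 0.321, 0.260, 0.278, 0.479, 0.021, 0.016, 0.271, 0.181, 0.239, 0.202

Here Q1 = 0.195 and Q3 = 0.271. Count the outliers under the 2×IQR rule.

IQR = 0.076; fences at 0.195 − 0.152 = 0.043 and 0.271 + 0.152 = 0.423.
Outside the cutoffs: 0.016, 0.021, 0.479.

3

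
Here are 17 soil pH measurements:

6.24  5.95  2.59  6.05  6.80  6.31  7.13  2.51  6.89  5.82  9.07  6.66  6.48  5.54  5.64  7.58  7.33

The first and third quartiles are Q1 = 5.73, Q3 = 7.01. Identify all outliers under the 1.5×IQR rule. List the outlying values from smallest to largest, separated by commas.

IQR = Q3 − Q1 = 7.01 − 5.73 = 1.28.
Lower fence = Q1 − 1.5·IQR = 5.73 − 1.92 = 3.81.
Upper fence = Q3 + 1.5·IQR = 7.01 + 1.92 = 8.93.
2.51 < 3.81 → outlier.
2.59 < 3.81 → outlier.
9.07 > 8.93 → outlier.
All remaining values lie within [3.81, 8.93].

2.51, 2.59, 9.07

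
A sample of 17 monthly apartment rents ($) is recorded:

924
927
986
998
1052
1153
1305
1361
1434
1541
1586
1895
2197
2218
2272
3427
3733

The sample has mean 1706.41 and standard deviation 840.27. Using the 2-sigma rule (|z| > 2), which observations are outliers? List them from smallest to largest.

3427, 3733

Cutoffs at x̄ ± 2s: 1706.41 ± 2·840.27 = [25.87, 3386.95].
3427: z = 2.05, |z| > 2 → outlier.
3733: z = 2.41, |z| > 2 → outlier.
Every other value lies within [25.87, 3386.95].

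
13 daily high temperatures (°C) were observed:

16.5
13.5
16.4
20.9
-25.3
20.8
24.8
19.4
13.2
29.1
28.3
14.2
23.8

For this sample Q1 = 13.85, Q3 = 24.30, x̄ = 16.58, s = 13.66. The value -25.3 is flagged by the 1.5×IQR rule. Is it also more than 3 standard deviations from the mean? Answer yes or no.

z = (-25.3 − 16.58) / 13.66 = -3.07.
|z| = 3.07 > 3.

yes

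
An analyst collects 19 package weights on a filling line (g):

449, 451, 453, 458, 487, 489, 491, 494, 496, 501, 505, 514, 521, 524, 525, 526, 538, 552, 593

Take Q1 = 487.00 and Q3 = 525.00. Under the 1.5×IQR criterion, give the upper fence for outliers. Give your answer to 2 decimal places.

582.00

IQR = Q3 − Q1 = 525.00 − 487.00 = 38.00.
Lower fence = Q1 − 1.5·IQR = 487.00 − 57.00 = 430.00.
Upper fence = Q3 + 1.5·IQR = 525.00 + 57.00 = 582.00.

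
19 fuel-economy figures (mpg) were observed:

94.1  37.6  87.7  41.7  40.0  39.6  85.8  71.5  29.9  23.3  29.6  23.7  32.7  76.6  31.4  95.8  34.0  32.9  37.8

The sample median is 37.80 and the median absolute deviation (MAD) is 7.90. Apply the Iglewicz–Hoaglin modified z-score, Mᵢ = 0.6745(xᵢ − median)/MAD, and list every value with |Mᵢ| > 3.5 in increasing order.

85.8, 87.7, 94.1, 95.8

|Mᵢ| > 3.5 ⇔ |xᵢ − 37.80| > 3.5·7.90/0.6745 = 40.99.
So outliers lie outside [-3.19, 78.79].
85.8: M = 4.10 → outlier.
87.7: M = 4.26 → outlier.
94.1: M = 4.81 → outlier.
95.8: M = 4.95 → outlier.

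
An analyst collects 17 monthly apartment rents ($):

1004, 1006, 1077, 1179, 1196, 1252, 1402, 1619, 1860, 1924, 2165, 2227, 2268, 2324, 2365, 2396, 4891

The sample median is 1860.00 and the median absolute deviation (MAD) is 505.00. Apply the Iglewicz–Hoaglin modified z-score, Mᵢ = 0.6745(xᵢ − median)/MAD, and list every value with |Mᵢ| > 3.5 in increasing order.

4891

|Mᵢ| > 3.5 ⇔ |xᵢ − 1860.00| > 3.5·505.00/0.6745 = 2620.46.
So outliers lie outside [-760.46, 4480.46].
4891: M = 4.05 → outlier.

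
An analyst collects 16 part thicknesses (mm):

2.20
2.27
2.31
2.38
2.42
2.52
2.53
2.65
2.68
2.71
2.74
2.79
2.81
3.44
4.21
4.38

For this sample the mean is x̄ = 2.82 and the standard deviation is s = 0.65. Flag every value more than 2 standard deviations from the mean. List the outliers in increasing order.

4.21, 4.38

Cutoffs at x̄ ± 2s: 2.82 ± 2·0.65 = [1.52, 4.12].
4.21: z = 2.14, |z| > 2 → outlier.
4.38: z = 2.40, |z| > 2 → outlier.
Every other value lies within [1.52, 4.12].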